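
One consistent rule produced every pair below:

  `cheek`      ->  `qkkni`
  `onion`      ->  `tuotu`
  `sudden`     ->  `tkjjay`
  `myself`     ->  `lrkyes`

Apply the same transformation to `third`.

Two steps: reverse the string, then apply a Caesar shift of +6.
Applying it to third: reverse → driht; then shift: d+6=j, r+6=x, i+6=o, h+6=n, t+6=z.

jxonz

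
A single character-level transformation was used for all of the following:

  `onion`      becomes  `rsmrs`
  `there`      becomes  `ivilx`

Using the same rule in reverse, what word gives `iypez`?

value

The output letters match the input read backwards, each shifted +4: onion reversed is noino. Read the word backwards and shift each letter +4.
Decoding iypez: shift back: i−4=e, y−4=u, p−4=l, e−4=a, z−4=v → eulav; then reverse → value.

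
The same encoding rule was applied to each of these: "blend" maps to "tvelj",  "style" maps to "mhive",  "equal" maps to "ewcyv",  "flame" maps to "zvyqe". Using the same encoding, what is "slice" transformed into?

mvkoe

Each letter's alphabet position (a=0..z=25) is mapped through 21·x+24 mod 26 — an affine cipher.
For slice: s(18)→21·18+24≡12=m; l(11)→21·11+24≡21=v; i(8)→21·8+24≡10=k; c(2)→21·2+24≡14=o; e(4)→21·4+24≡4=e (all mod 26).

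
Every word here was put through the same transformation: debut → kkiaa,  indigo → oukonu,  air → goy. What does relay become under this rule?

The shift depends on letter class: consonant d→k is +7, but vowel e→k is +6. Vowels shift forward by 6 and consonants shift forward by 7.
Applying it to relay: r(cons)+7=y, e(vowel)+6=k, l(cons)+7=s, a(vowel)+6=g, y(cons)+7=f.

yksgf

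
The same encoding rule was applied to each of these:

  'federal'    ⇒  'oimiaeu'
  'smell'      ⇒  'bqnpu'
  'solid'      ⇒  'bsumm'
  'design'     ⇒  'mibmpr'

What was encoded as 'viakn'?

merge

Shifts by position in federal: pos 0: f→o (+9), pos 1: e→i (+4), pos 2: d→m (+9), pos 3: e→i (+4) — repeating every 2. A repeating key of period 2 is used — shifts +9, +4 over and over.
Decoding viakn: v−9=m, i−4=e, a−9=r, k−4=g, n−9=e.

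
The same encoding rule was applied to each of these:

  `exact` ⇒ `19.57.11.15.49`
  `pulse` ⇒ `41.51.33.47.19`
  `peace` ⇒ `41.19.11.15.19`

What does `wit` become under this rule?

55.27.49

e(#5)→19 and x(#24)→57: differences scale by 2, so n = 2·pos + 9. The formula is n = 2×(alphabet index, a=1) + 9.
On wit: w=23→55, i=9→27, t=20→49.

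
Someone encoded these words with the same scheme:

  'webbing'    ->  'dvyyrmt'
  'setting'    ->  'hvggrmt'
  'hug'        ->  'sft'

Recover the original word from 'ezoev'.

valve

Each pair mirrors across the alphabet (w↔d, e↔v, b↔y): positions sum to 25. This is the alphabet-reversal cipher (Atbash): a becomes z, b becomes y, etc.
Decoding ezoev: e↔v, z↔a, o↔l, e↔v, v↔e.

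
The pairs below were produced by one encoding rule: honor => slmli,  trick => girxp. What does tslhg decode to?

ghost

Each pair mirrors across the alphabet (h↔s, o↔l, n↔m): positions sum to 25. Each letter is replaced by its mirror in the alphabet: a↔z, b↔y, c↔x, and so on (the Atbash cipher).
Undoing it on tslhg: t↔g, s↔h, l↔o, h↔s, g↔t.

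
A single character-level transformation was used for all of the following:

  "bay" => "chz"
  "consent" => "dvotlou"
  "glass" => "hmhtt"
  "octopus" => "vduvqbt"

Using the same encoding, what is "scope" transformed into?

tdvql

The shift depends on letter class: consonant b→c is +1, but vowel a→h is +7. Two shifts are in play — +7 for a/e/i/o/u, +1 for every other letter.
For scope: s(cons)+1=t, c(cons)+1=d, o(vowel)+7=v, p(cons)+1=q, e(vowel)+7=l.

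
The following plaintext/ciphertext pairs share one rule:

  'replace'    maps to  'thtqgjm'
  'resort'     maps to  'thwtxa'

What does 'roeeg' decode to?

The shift increases by 1 at each position, starting from +2: 2, 3, 4, ….
Reversing it on roeeg: r−2=p, o−3=l, e−4=a, e−5=z, g−6=a.

plaza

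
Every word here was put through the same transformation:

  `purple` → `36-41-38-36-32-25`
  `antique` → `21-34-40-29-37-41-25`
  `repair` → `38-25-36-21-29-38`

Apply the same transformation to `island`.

29-39-32-21-34-24

Each letter is replaced by its alphabet position (a=1..z=26) + 20.
Applying it to island: i=9→29, s=19→39, l=12→32, a=1→21, n=14→34, d=4→24.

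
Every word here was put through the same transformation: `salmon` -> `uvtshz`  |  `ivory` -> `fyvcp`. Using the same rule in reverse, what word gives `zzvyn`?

gross

The output letters match the input read backwards, each shifted +7: salmon reversed is nomlas. The word is reversed, then every letter is shifted forward by 7.
Undoing it on zzvyn: shift back: z−7=s, z−7=s, v−7=o, y−7=r, n−7=g → ssorg; then reverse → gross.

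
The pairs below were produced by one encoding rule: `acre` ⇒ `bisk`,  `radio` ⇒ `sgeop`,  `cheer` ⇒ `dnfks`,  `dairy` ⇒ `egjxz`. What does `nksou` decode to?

merit

The shifts repeat in a cycle of length 2: positions 0,1,… shift by +1, +6, then the pattern repeats.
Undoing it on nksou: n−1=m, k−6=e, s−1=r, o−6=i, u−1=t.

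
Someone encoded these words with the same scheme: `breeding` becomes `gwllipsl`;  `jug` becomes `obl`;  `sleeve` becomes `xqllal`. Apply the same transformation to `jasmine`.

The shift depends on letter class: consonant b→g is +5, but vowel e→l is +7. Vowels shift forward by 7 and consonants shift forward by 5.
Applying it to jasmine: j(cons)+5=o, a(vowel)+7=h, s(cons)+5=x, m(cons)+5=r, i(vowel)+7=p, n(cons)+5=s, e(vowel)+7=l.

ohxrpsl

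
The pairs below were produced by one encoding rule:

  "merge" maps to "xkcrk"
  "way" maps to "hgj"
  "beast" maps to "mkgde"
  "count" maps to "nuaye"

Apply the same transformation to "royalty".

cujgwej

Vowels shift forward by 6 and consonants shift forward by 11.
On royalty: r(cons)+11=c, o(vowel)+6=u, y(cons)+11=j, a(vowel)+6=g, l(cons)+11=w, t(cons)+11=e, y(cons)+11=j.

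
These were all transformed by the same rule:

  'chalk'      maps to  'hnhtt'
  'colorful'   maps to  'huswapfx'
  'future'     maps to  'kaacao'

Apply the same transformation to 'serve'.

xkydn

Each letter shifts forward by (position + 5), i.e. 5, 6, 7, … — the shift grows by one for each successive letter.
On serve: s+5=x, e+6=k, r+7=y, v+8=d, e+9=n.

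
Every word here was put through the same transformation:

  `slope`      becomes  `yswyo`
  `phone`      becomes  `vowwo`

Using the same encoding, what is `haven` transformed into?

nhdnx

In slope: s→y is +6, l→s is +7, o→w is +8, p→y is +9 — the shift increases by 1 each position. Each letter shifts forward by (position + 6), i.e. 6, 7, 8, … — the shift grows by one for each successive letter.
On haven: h+6=n, a+7=h, v+8=d, e+9=n, n+10=x.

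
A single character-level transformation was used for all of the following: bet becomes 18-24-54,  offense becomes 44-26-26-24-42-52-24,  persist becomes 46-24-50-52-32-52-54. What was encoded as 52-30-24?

she

b(#2)→18 and e(#5)→24: differences scale by 2, so n = 2·pos + 14. The formula is n = 2×(alphabet index, a=1) + 14.
Reversing it on 52-30-24: 52→(52−14)÷2=19=s, 30→(30−14)÷2=8=h, 24→(24−14)÷2=5=e.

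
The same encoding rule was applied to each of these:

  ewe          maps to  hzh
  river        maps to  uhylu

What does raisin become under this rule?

qlvldu

The output letters match the input read backwards, each shifted +3: ewe reversed is ewe. Two steps: reverse the string, then apply a Caesar shift of +3.
Applying it to raisin: reverse → nisiar; then shift: n+3=q, i+3=l, s+3=v, i+3=l, a+3=d, r+3=u.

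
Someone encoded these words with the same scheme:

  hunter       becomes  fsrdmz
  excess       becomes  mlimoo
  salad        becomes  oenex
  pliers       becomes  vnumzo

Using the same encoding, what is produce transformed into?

h(7)→f(5) and u(20)→s(18) fit y≡15x+4 (mod 26); the inverse of 15 mod 26 is 7. Each letter's alphabet position (a=0..z=25) is mapped through 15·x+4 mod 26 — an affine cipher.
For produce: p(15)→15·15+4≡21=v; r(17)→15·17+4≡25=z; o(14)→15·14+4≡6=g; d(3)→15·3+4≡23=x; u(20)→15·20+4≡18=s; c(2)→15·2+4≡8=i; e(4)→15·4+4≡12=m (all mod 26).

vzgxsim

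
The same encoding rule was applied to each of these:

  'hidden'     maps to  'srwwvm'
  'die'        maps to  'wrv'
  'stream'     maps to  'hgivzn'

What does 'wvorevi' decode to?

Each letter is replaced by its mirror in the alphabet: a↔z, b↔y, c↔x, and so on (the Atbash cipher).
Decoding wvorevi: w↔d, v↔e, o↔l, r↔i, e↔v, v↔e, i↔r.

deliver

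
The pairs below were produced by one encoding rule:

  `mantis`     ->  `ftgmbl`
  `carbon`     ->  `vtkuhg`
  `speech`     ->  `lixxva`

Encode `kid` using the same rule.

dbw

Compare letters: m→f is +19, a→t is +19, n→g is +19 — a constant shift. Each letter is shifted forward by 19 in the alphabet (a Caesar shift of +19).
For kid: k+19=d, i+19=b, d+19=w.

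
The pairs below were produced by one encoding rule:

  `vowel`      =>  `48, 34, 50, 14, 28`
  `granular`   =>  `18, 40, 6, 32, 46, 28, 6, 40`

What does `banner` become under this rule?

The formula is n = 2×(alphabet index, a=1) + 4.
For banner: b=2→8, a=1→6, n=14→32, n=14→32, e=5→14, r=18→40.

8, 6, 32, 32, 14, 40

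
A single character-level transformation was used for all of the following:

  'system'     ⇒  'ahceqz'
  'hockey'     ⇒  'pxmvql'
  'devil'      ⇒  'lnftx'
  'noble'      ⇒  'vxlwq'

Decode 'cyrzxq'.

In system: s→a is +8, y→h is +9, s→c is +10, t→e is +11 — the shift increases by 1 each position. Each letter shifts forward by (position + 8), i.e. 8, 9, 10, … — the shift grows by one for each successive letter.
Decoding cyrzxq: c−8=u, y−9=p, r−10=h, z−11=o, x−12=l, q−13=d.

uphold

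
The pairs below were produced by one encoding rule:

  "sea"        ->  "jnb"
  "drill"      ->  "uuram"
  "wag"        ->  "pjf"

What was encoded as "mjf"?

wad

The output letters match the input read backwards, each shifted +9: sea reversed is aes. Two steps: reverse the string, then apply a Caesar shift of +9.
Reversing it on mjf: shift back: m−9=d, j−9=a, f−9=w → daw; then reverse → wad.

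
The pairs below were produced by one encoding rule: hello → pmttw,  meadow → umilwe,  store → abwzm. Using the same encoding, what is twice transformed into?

Every letter moves 8 places later in the alphabet, wrapping around z→a.
Applying it to twice: t+8=b, w+8=e, i+8=q, c+8=k, e+8=m.

beqkm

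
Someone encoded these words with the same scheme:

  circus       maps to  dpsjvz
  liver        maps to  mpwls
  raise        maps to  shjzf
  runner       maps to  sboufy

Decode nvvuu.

mount

Shifts by position in circus: pos 0: c→d (+1), pos 1: i→p (+7), pos 2: r→s (+1), pos 3: c→j (+7) — repeating every 2. The shifts repeat in a cycle of length 2: positions 0,1,… shift by +1, +7, then the pattern repeats.
Undoing it on nvvuu: n−1=m, v−7=o, v−1=u, u−7=n, u−1=t.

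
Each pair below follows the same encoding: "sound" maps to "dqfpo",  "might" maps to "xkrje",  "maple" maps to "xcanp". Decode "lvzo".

atom

Shifts by position in sound: pos 0: s→d (+11), pos 1: o→q (+2), pos 2: u→f (+11), pos 3: n→p (+2) — repeating every 2. The shifts repeat in a cycle of length 2: positions 0,1,… shift by +11, +2, then the pattern repeats.
Undoing it on lvzo: l−11=a, v−2=t, z−11=o, o−2=m.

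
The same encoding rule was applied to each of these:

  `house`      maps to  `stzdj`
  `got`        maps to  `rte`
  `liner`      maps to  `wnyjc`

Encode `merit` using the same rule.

xjcne

Two shifts are in play — +5 for a/e/i/o/u, +11 for every other letter.
Applying it to merit: m(cons)+11=x, e(vowel)+5=j, r(cons)+11=c, i(vowel)+5=n, t(cons)+11=e.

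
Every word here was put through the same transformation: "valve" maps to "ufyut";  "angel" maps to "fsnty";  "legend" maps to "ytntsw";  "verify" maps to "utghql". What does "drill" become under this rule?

wghyy

Each letter's alphabet position (a=0..z=25) is mapped through 23·x+5 mod 26 — an affine cipher.
Applying it to drill: d(3)→23·3+5≡22=w; r(17)→23·17+5≡6=g; i(8)→23·8+5≡7=h; l(11)→23·11+5≡24=y; l(11)→23·11+5≡24=y (all mod 26).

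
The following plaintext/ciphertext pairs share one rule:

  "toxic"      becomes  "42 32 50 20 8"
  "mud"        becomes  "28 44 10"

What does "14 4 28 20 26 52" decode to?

t(#20)→42 and o(#15)→32: differences scale by 2, so n = 2·pos + 2. The formula is n = 2×(alphabet index, a=1) + 2.
Reversing it on 14 4 28 20 26 52: 14→(14−2)÷2=6=f, 4→(4−2)÷2=1=a, 28→(28−2)÷2=13=m, 20→(20−2)÷2=9=i, 26→(26−2)÷2=12=l, 52→(52−2)÷2=25=y.

family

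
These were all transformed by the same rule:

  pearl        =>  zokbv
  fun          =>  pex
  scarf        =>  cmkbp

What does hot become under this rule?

ryd

Compare letters: p→z is +10, e→o is +10, a→k is +10 — a constant shift. It's a constant shift of +10 (ROT10).
On hot: h+10=r, o+10=y, t+10=d.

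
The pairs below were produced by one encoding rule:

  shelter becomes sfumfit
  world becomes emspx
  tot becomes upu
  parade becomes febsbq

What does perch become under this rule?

idsfq

The output letters match the input read backwards, each shifted +1: shelter reversed is retlehs. Two steps: reverse the string, then apply a Caesar shift of +1.
Applying it to perch: reverse → hcrep; then shift: h+1=i, c+1=d, r+1=s, e+1=f, p+1=q.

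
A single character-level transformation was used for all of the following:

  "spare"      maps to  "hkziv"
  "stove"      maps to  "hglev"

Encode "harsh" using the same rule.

Each letter is replaced by its mirror in the alphabet: a↔z, b↔y, c↔x, and so on (the Atbash cipher).
Applying it to harsh: h↔s, a↔z, r↔i, s↔h, h↔s.

szihs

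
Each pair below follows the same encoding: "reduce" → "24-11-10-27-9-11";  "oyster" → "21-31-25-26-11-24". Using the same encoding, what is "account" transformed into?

r is letter #18 and maps to 24: an offset of 6. Letters become their 1-based position plus 6 (so a→7, b→8, …).
Applying it to account: a=1→7, c=3→9, c=3→9, o=15→21, u=21→27, n=14→20, t=20→26.

7-9-9-21-27-20-26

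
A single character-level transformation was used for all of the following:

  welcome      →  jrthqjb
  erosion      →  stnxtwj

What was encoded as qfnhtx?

social

The word is reversed, then every letter is shifted forward by 5.
Undoing it on qfnhtx: shift back: q−5=l, f−5=a, n−5=i, h−5=c, t−5=o, x−5=s → laicos; then reverse → social.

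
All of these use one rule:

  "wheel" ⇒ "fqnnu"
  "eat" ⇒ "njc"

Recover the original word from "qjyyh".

Compare letters: w→f is +9, h→q is +9, e→n is +9 — a constant shift. Each letter is shifted forward by 9 in the alphabet (a Caesar shift of +9).
Reversing it on qjyyh: q−9=h, j−9=a, y−9=p, y−9=p, h−9=y.

happy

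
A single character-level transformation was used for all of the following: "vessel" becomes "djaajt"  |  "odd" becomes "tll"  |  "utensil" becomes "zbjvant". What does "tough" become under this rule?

The shift depends on letter class: consonant v→d is +8, but vowel e→j is +5. Two shifts are in play — +5 for a/e/i/o/u, +8 for every other letter.
On tough: t(cons)+8=b, o(vowel)+5=t, u(vowel)+5=z, g(cons)+8=o, h(cons)+8=p.

btzop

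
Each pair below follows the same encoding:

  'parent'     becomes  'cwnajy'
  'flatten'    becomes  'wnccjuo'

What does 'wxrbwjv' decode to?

mansion

The output letters match the input read backwards, each shifted +9: parent reversed is tnerap. Read the word backwards and shift each letter +9.
Decoding wxrbwjv: shift back: w−9=n, x−9=o, r−9=i, b−9=s, w−9=n, j−9=a, v−9=m → noisnam; then reverse → mansion.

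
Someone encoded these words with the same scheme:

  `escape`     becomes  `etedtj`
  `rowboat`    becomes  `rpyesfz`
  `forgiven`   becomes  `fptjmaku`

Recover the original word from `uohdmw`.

In escape: e→e is +0, s→t is +1, c→e is +2, a→d is +3 — the shift increases by 1 each position. Each letter shifts forward by its position index (0, 1, 2, …) — the shift grows by one for each successive letter.
Decoding uohdmw: u−0=u, o−1=n, h−2=f, d−3=a, m−4=i, w−5=r.

unfair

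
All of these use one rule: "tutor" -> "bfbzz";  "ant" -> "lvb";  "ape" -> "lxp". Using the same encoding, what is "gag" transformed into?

olo

Two shifts are in play — +11 for a/e/i/o/u, +8 for every other letter.
Applying it to gag: g(cons)+8=o, a(vowel)+11=l, g(cons)+8=o.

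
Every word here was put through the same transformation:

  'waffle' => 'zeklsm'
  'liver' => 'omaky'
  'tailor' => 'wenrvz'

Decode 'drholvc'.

ancient

Each letter shifts forward by (position + 3), i.e. 3, 4, 5, … — the shift grows by one for each successive letter.
Reversing it on drholvc: d−3=a, r−4=n, h−5=c, o−6=i, l−7=e, v−8=n, c−9=t.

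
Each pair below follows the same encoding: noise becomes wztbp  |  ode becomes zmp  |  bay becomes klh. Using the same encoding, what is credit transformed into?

The shift depends on letter class: consonant n→w is +9, but vowel o→z is +11. The rule splits by letter class: vowels +11, consonants +9.
For credit: c(cons)+9=l, r(cons)+9=a, e(vowel)+11=p, d(cons)+9=m, i(vowel)+11=t, t(cons)+9=c.

lapmtc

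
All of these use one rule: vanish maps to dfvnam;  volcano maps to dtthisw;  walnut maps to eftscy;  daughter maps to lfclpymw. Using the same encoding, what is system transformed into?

Shifts by position in vanish: pos 0: v→d (+8), pos 1: a→f (+5), pos 2: n→v (+8), pos 3: i→n (+5) — repeating every 2. The shifts repeat in a cycle of length 2: positions 0,1,… shift by +8, +5, then the pattern repeats.
On system: s+8=a, y+5=d, s+8=a, t+5=y, e+8=m, m+5=r.

adaymr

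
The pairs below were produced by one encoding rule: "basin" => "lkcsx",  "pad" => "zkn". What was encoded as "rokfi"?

heavy

Compare letters: b→l is +10, a→k is +10, s→c is +10 — a constant shift. Each letter is shifted forward by 10 in the alphabet (a Caesar shift of +10).
Decoding rokfi: r−10=h, o−10=e, k−10=a, f−10=v, i−10=y.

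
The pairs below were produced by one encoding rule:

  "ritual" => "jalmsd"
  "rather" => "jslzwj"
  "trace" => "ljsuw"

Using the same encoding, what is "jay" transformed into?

Compare letters: r→j is +18, i→a is +18, t→l is +18 — a constant shift. It's a constant shift of +18 (ROT18).
On jay: j+18=b, a+18=s, y+18=q.

bsq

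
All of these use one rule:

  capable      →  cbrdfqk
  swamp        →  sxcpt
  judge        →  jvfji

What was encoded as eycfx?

exact

In capable: c→c is +0, a→b is +1, p→r is +2, a→d is +3 — the shift increases by 1 each position. The shift increases by 1 at each position, starting from +0: 0, 1, 2, ….
Reversing it on eycfx: e−0=e, y−1=x, c−2=a, f−3=c, x−4=t.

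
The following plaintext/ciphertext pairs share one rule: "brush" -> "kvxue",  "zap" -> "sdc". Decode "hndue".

The output letters match the input read backwards, each shifted +3: brush reversed is hsurb. Two steps: reverse the string, then apply a Caesar shift of +3.
Decoding hndue: shift back: h−3=e, n−3=k, d−3=a, u−3=r, e−3=b → ekarb; then reverse → brake.

brake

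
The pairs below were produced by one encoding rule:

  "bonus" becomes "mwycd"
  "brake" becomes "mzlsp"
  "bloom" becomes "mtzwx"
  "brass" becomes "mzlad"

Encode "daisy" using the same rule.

Shifts by position in bonus: pos 0: b→m (+11), pos 1: o→w (+8), pos 2: n→y (+11), pos 3: u→c (+8) — repeating every 2. The shifts repeat in a cycle of length 2: positions 0,1,… shift by +11, +8, then the pattern repeats.
For daisy: d+11=o, a+8=i, i+11=t, s+8=a, y+11=j.

oitaj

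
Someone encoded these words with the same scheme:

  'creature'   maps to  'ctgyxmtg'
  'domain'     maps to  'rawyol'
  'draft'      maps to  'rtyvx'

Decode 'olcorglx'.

incident

c(2)→c(2) and r(17)→t(19) fit y≡15x+24 (mod 26); the inverse of 15 mod 26 is 7. This is an affine cipher: with a=0,…,z=25, each position x becomes (15x+24) mod 26.
Undoing it on olcorglx: o(14)→7·(14−24)≡8=i; l(11)→7·(11−24)≡13=n; c(2)→7·(2−24)≡2=c; o(14)→7·(14−24)≡8=i; r(17)→7·(17−24)≡3=d; g(6)→7·(6−24)≡4=e; l(11)→7·(11−24)≡13=n; x(23)→7·(23−24)≡19=t (all mod 26).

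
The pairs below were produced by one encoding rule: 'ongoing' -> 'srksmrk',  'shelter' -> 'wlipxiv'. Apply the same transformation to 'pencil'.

tirgmp

Compare letters: o→s is +4, n→r is +4, g→k is +4 — a constant shift. Each letter is shifted forward by 4 in the alphabet (a Caesar shift of +4).
For pencil: p+4=t, e+4=i, n+4=r, c+4=g, i+4=m, l+4=p.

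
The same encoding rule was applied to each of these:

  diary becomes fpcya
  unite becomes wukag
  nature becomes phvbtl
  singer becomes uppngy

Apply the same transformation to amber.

ctdlt

Shifts by position in diary: pos 0: d→f (+2), pos 1: i→p (+7), pos 2: a→c (+2), pos 3: r→y (+7) — repeating every 2. It's a Vigenère-style cipher with numeric key [2,7]: position i shifts by key[i mod 2].
Applying it to amber: a+2=c, m+7=t, b+2=d, e+7=l, r+2=t.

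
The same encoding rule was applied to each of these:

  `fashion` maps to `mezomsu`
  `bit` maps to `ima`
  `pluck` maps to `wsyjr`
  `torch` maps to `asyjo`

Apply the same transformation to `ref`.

The shift depends on letter class: consonant f→m is +7, but vowel a→e is +4. The rule splits by letter class: vowels +4, consonants +7.
Applying it to ref: r(cons)+7=y, e(vowel)+4=i, f(cons)+7=m.

yim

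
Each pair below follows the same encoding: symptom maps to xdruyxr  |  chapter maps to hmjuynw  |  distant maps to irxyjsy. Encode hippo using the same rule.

Vowels shift forward by 9 and consonants shift forward by 5.
For hippo: h(cons)+5=m, i(vowel)+9=r, p(cons)+5=u, p(cons)+5=u, o(vowel)+9=x.

mruux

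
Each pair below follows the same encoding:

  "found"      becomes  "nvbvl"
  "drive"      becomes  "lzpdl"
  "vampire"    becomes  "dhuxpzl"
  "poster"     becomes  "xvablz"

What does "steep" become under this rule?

abllx

The shift depends on letter class: consonant f→n is +8, but vowel o→v is +7. The rule splits by letter class: vowels +7, consonants +8.
On steep: s(cons)+8=a, t(cons)+8=b, e(vowel)+7=l, e(vowel)+7=l, p(cons)+8=x.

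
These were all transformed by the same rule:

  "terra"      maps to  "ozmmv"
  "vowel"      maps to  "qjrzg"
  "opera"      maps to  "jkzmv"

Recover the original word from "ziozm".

Compare letters: t→o is +21, e→z is +21, r→m is +21 — a constant shift. Each letter is shifted forward by 21 in the alphabet (a Caesar shift of +21).
Decoding ziozm: z−21=e, i−21=n, o−21=t, z−21=e, m−21=r.

enter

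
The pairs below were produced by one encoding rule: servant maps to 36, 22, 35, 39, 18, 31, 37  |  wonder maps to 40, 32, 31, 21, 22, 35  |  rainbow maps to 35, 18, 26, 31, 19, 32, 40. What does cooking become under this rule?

s is letter #19 and maps to 36: an offset of 17. Each letter is replaced by its alphabet position (a=1..z=26) + 17.
For cooking: c=3→20, o=15→32, o=15→32, k=11→28, i=9→26, n=14→31, g=7→24.

20, 32, 32, 28, 26, 31, 24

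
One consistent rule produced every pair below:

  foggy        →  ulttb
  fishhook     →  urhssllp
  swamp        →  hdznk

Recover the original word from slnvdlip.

homework

Each pair mirrors across the alphabet (f↔u, o↔l, g↔t): positions sum to 25. This is the alphabet-reversal cipher (Atbash): a becomes z, b becomes y, etc.
Decoding slnvdlip: s↔h, l↔o, n↔m, v↔e, d↔w, l↔o, i↔r, p↔k.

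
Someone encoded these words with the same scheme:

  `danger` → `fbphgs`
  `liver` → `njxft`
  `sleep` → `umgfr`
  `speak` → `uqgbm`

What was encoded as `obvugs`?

matter

Shifts by position in danger: pos 0: d→f (+2), pos 1: a→b (+1), pos 2: n→p (+2), pos 3: g→h (+1) — repeating every 2. It's a Vigenère-style cipher with numeric key [2,1]: position i shifts by key[i mod 2].
Undoing it on obvugs: o−2=m, b−1=a, v−2=t, u−1=t, g−2=e, s−1=r.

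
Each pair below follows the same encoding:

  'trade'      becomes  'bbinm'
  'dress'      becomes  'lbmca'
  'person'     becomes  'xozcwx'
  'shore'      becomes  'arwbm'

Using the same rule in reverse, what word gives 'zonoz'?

Shifts by position in trade: pos 0: t→b (+8), pos 1: r→b (+10), pos 2: a→i (+8), pos 3: d→n (+10) — repeating every 2. The shifts repeat in a cycle of length 2: positions 0,1,… shift by +8, +10, then the pattern repeats.
Decoding zonoz: z−8=r, o−10=e, n−8=f, o−10=e, z−8=r.

refer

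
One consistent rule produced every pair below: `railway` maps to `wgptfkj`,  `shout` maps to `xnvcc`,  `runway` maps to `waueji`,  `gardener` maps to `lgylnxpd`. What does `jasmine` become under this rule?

ogzurxp

In railway: r→w is +5, a→g is +6, i→p is +7, l→t is +8 — the shift increases by 1 each position. The shift increases by 1 at each position, starting from +5: 5, 6, 7, ….
For jasmine: j+5=o, a+6=g, s+7=z, m+8=u, i+9=r, n+10=x, e+11=p.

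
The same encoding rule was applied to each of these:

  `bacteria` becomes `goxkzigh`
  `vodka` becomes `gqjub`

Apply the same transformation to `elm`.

srk

The word is reversed, then every letter is shifted forward by 6.
On elm: reverse → mle; then shift: m+6=s, l+6=r, e+6=k.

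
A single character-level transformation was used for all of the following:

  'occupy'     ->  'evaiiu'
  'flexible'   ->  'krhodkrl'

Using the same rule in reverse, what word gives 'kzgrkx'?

Two steps: reverse the string, then apply a Caesar shift of +6.
Undoing it on kzgrkx: shift back: k−6=e, z−6=t, g−6=a, r−6=l, k−6=e, x−6=r → etaler; then reverse → relate.

relate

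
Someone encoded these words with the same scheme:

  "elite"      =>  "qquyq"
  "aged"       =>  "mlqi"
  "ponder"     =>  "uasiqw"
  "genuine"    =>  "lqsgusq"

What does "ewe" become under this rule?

The shift depends on letter class: consonant l→q is +5, but vowel e→q is +12. The rule splits by letter class: vowels +12, consonants +5.
On ewe: e(vowel)+12=q, w(cons)+5=b, e(vowel)+12=q.

qbq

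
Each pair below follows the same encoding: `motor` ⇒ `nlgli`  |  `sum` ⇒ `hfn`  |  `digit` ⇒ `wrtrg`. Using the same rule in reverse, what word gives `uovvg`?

This is the alphabet-reversal cipher (Atbash): a becomes z, b becomes y, etc.
Undoing it on uovvg: u↔f, o↔l, v↔e, v↔e, g↔t.

fleet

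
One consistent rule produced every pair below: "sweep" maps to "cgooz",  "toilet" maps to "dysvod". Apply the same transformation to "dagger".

nkqqob

It's a constant shift of +10 (ROT10).
For dagger: d+10=n, a+10=k, g+10=q, g+10=q, e+10=o, r+10=b.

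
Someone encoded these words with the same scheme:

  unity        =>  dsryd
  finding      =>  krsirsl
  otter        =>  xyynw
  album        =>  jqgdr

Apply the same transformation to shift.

xmrky

The shift depends on letter class: consonant n→s is +5, but vowel u→d is +9. Two shifts are in play — +9 for a/e/i/o/u, +5 for every other letter.
On shift: s(cons)+5=x, h(cons)+5=m, i(vowel)+9=r, f(cons)+5=k, t(cons)+5=y.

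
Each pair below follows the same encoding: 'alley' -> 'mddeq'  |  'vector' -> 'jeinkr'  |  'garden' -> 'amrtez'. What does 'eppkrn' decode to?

Each letter's alphabet position (a=0..z=25) is mapped through 11·x+12 mod 26 — an affine cipher.
Decoding eppkrn: e(4)→19·(4−12)≡4=e; p(15)→19·(15−12)≡5=f; p(15)→19·(15−12)≡5=f; k(10)→19·(10−12)≡14=o; r(17)→19·(17−12)≡17=r; n(13)→19·(13−12)≡19=t (all mod 26).

effort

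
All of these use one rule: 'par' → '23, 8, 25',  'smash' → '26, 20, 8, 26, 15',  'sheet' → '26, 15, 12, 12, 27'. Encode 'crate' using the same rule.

p is letter #16 and maps to 23: an offset of 7. Letters become their 1-based position plus 7 (so a→8, b→9, …).
On crate: c=3→10, r=18→25, a=1→8, t=20→27, e=5→12.

10, 25, 8, 27, 12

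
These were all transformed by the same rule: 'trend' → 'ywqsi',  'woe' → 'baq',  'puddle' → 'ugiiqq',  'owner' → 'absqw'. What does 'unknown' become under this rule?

The shift depends on letter class: consonant t→y is +5, but vowel e→q is +12. The rule splits by letter class: vowels +12, consonants +5.
Applying it to unknown: u(vowel)+12=g, n(cons)+5=s, k(cons)+5=p, n(cons)+5=s, o(vowel)+12=a, w(cons)+5=b, n(cons)+5=s.

gspsabs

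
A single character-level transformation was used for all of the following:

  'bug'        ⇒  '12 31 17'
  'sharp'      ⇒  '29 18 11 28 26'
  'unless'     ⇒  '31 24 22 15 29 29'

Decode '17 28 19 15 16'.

b is letter #2 and maps to 12: an offset of 10. The number is (letter's place in the alphabet, a=1) + 10.
Undoing it on 17 28 19 15 16: 17→(17−10)÷1=7=g, 28→(28−10)÷1=18=r, 19→(19−10)÷1=9=i, 15→(15−10)÷1=5=e, 16→(16−10)÷1=6=f.

grief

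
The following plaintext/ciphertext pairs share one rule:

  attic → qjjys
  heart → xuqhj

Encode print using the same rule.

Compare letters: a→q is +16, t→j is +16, t→j is +16 — a constant shift. Every letter moves 16 places later in the alphabet, wrapping around z→a.
Applying it to print: p+16=f, r+16=h, i+16=y, n+16=d, t+16=j.

fhydj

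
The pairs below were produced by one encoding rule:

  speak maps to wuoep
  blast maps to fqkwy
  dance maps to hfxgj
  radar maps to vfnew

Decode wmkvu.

sharp

Shifts by position in speak: pos 0: s→w (+4), pos 1: p→u (+5), pos 2: e→o (+10), pos 3: a→e (+4), pos 4: k→p (+5) — repeating every 3. A repeating key of period 3 is used — shifts +4, +5, +10 over and over.
Decoding wmkvu: w−4=s, m−5=h, k−10=a, v−4=r, u−5=p.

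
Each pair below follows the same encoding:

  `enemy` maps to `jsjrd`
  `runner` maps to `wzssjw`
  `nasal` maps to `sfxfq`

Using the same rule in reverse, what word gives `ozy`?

jut

This is a Caesar cipher with shift 5.
Decoding ozy: o−5=j, z−5=u, y−5=t.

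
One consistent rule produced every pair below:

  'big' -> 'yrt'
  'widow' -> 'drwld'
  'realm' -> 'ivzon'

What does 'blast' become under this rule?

yozhg

Each pair mirrors across the alphabet (b↔y, i↔r, g↔t): positions sum to 25. Letters are reflected about the middle of the alphabet (position → 25−position): Atbash.
On blast: b↔y, l↔o, a↔z, s↔h, t↔g.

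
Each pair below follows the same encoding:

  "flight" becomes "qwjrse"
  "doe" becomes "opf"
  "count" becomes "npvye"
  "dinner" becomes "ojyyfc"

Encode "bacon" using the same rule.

The rule splits by letter class: vowels +1, consonants +11.
For bacon: b(cons)+11=m, a(vowel)+1=b, c(cons)+11=n, o(vowel)+1=p, n(cons)+11=y.

mbnpy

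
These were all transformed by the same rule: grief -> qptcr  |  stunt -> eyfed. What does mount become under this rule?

eyfzx

The output letters match the input read backwards, each shifted +11: grief reversed is feirg. The word is reversed, then every letter is shifted forward by 11.
On mount: reverse → tnuom; then shift: t+11=e, n+11=y, u+11=f, o+11=z, m+11=x.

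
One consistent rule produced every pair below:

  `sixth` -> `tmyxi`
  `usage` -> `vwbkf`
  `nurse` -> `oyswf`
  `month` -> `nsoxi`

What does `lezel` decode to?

Shifts by position in sixth: pos 0: s→t (+1), pos 1: i→m (+4), pos 2: x→y (+1), pos 3: t→x (+4) — repeating every 2. The shifts repeat in a cycle of length 2: positions 0,1,… shift by +1, +4, then the pattern repeats.
Reversing it on lezel: l−1=k, e−4=a, z−1=y, e−4=a, l−1=k.

kayak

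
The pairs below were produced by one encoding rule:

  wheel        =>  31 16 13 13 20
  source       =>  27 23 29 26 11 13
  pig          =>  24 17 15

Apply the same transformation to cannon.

w is letter #23 and maps to 31: an offset of 8. Letters become their 1-based position plus 8 (so a→9, b→10, …).
For cannon: c=3→11, a=1→9, n=14→22, n=14→22, o=15→23, n=14→22.

11 9 22 22 23 22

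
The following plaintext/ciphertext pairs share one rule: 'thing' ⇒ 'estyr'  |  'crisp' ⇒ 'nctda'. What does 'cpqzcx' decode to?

Compare letters: t→e is +11, h→s is +11, i→t is +11 — a constant shift. Each letter is shifted forward by 11 in the alphabet (a Caesar shift of +11).
Reversing it on cpqzcx: c−11=r, p−11=e, q−11=f, z−11=o, c−11=r, x−11=m.

reform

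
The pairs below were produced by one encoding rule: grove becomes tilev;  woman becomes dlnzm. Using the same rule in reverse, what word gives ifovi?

ruler

Each letter is replaced by its mirror in the alphabet: a↔z, b↔y, c↔x, and so on (the Atbash cipher).
Reversing it on ifovi: i↔r, f↔u, o↔l, v↔e, i↔r.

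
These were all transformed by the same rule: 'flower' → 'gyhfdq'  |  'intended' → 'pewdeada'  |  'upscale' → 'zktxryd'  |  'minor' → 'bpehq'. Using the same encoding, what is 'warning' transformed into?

frqepej

f(5)→g(6) and l(11)→y(24) fit y≡3x+17 (mod 26); the inverse of 3 mod 26 is 9. This is an affine cipher: with a=0,…,z=25, each position x becomes (3x+17) mod 26.
On warning: w(22)→3·22+17≡5=f; a(0)→3·0+17≡17=r; r(17)→3·17+17≡16=q; n(13)→3·13+17≡4=e; i(8)→3·8+17≡15=p; n(13)→3·13+17≡4=e; g(6)→3·6+17≡9=j (all mod 26).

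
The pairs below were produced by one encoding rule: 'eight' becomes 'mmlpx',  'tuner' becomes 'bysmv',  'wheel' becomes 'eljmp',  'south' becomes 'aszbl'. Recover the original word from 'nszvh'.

Shifts by position in eight: pos 0: e→m (+8), pos 1: i→m (+4), pos 2: g→l (+5), pos 3: h→p (+8), pos 4: t→x (+4) — repeating every 3. A repeating key of period 3 is used — shifts +8, +4, +5 over and over.
Decoding nszvh: n−8=f, s−4=o, z−5=u, v−8=n, h−4=d.

found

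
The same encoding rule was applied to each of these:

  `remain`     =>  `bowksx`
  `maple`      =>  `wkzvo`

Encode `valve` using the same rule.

fkvfo

Compare letters: r→b is +10, e→o is +10, m→w is +10 — a constant shift. Each letter is shifted forward by 10 in the alphabet (a Caesar shift of +10).
On valve: v+10=f, a+10=k, l+10=v, v+10=f, e+10=o.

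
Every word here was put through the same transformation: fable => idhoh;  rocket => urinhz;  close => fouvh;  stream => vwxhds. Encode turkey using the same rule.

wxxnhe

Shifts by position in fable: pos 0: f→i (+3), pos 1: a→d (+3), pos 2: b→h (+6), pos 3: l→o (+3), pos 4: e→h (+3) — repeating every 3. The shifts repeat in a cycle of length 3: positions 0,1,… shift by +3, +3, +6, then the pattern repeats.
On turkey: t+3=w, u+3=x, r+6=x, k+3=n, e+3=h, y+6=e.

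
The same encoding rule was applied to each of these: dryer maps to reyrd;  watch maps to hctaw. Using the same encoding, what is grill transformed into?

The word is simply reversed.
For grill: reverse → llirg.

llirg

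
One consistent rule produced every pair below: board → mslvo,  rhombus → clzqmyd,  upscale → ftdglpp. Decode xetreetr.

maintain

Shifts by position in board: pos 0: b→m (+11), pos 1: o→s (+4), pos 2: a→l (+11), pos 3: r→v (+4) — repeating every 2. A repeating key of period 2 is used — shifts +11, +4 over and over.
Decoding xetreetr: x−11=m, e−4=a, t−11=i, r−4=n, e−11=t, e−4=a, t−11=i, r−4=n.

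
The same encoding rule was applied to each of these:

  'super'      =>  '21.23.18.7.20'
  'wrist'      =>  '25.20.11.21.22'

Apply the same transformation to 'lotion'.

14.17.22.11.17.16

Each letter is replaced by its alphabet position (a=1..z=26) + 2.
Applying it to lotion: l=12→14, o=15→17, t=20→22, i=9→11, o=15→17, n=14→16.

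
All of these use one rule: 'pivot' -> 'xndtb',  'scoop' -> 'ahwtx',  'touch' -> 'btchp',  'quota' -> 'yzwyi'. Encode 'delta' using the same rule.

ljtyi

Shifts by position in pivot: pos 0: p→x (+8), pos 1: i→n (+5), pos 2: v→d (+8), pos 3: o→t (+5) — repeating every 2. A repeating key of period 2 is used — shifts +8, +5 over and over.
For delta: d+8=l, e+5=j, l+8=t, t+5=y, a+8=i.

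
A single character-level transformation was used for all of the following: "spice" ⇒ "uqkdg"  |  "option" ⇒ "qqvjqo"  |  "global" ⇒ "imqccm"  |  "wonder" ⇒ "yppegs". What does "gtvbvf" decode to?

Shifts by position in spice: pos 0: s→u (+2), pos 1: p→q (+1), pos 2: i→k (+2), pos 3: c→d (+1) — repeating every 2. The shifts repeat in a cycle of length 2: positions 0,1,… shift by +2, +1, then the pattern repeats.
Decoding gtvbvf: g−2=e, t−1=s, v−2=t, b−1=a, v−2=t, f−1=e.

estate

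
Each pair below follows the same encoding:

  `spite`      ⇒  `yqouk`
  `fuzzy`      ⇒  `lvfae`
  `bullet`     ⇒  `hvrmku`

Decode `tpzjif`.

notice

Shifts by position in spite: pos 0: s→y (+6), pos 1: p→q (+1), pos 2: i→o (+6), pos 3: t→u (+1) — repeating every 2. It's a Vigenère-style cipher with numeric key [6,1]: position i shifts by key[i mod 2].
Reversing it on tpzjif: t−6=n, p−1=o, z−6=t, j−1=i, i−6=c, f−1=e.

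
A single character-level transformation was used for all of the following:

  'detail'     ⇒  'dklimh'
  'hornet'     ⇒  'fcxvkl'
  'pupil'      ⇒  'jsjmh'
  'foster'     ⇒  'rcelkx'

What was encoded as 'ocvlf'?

month

Each letter's alphabet position (a=0..z=25) is mapped through 7·x+8 mod 26 — an affine cipher.
Undoing it on ocvlf: o(14)→15·(14−8)≡12=m; c(2)→15·(2−8)≡14=o; v(21)→15·(21−8)≡13=n; l(11)→15·(11−8)≡19=t; f(5)→15·(5−8)≡7=h (all mod 26).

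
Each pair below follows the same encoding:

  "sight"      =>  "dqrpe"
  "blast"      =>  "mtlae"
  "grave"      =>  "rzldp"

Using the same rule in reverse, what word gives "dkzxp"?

scope

It's a Vigenère-style cipher with numeric key [11,8]: position i shifts by key[i mod 2].
Decoding dkzxp: d−11=s, k−8=c, z−11=o, x−8=p, p−11=e.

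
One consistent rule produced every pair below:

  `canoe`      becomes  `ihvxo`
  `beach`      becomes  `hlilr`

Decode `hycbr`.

In canoe: c→i is +6, a→h is +7, n→v is +8, o→x is +9 — the shift increases by 1 each position. Each letter shifts forward by (position + 6), i.e. 6, 7, 8, … — the shift grows by one for each successive letter.
Decoding hycbr: h−6=b, y−7=r, c−8=u, b−9=s, r−10=h.

brush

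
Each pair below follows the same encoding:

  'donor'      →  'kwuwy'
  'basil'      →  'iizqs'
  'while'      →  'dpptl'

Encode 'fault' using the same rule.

Shifts by position in donor: pos 0: d→k (+7), pos 1: o→w (+8), pos 2: n→u (+7), pos 3: o→w (+8) — repeating every 2. The shifts repeat in a cycle of length 2: positions 0,1,… shift by +7, +8, then the pattern repeats.
On fault: f+7=m, a+8=i, u+7=b, l+8=t, t+7=a.

mibta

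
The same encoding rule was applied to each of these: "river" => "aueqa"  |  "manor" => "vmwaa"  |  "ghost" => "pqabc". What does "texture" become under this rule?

The shift depends on letter class: consonant r→a is +9, but vowel i→u is +12. Two shifts are in play — +12 for a/e/i/o/u, +9 for every other letter.
For texture: t(cons)+9=c, e(vowel)+12=q, x(cons)+9=g, t(cons)+9=c, u(vowel)+12=g, r(cons)+9=a, e(vowel)+12=q.

cqgcgaq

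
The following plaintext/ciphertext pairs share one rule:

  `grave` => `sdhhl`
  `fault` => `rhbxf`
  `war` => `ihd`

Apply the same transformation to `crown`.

odviz

The shift depends on letter class: consonant g→s is +12, but vowel a→h is +7. Two shifts are in play — +7 for a/e/i/o/u, +12 for every other letter.
On crown: c(cons)+12=o, r(cons)+12=d, o(vowel)+7=v, w(cons)+12=i, n(cons)+12=z.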